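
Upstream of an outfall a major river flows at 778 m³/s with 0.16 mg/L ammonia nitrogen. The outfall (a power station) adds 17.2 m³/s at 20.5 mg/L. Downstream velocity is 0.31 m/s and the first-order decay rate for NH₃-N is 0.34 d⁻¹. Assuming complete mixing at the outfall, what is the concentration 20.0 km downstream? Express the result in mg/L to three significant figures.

After complete mixing, C₀ = (17.2·20.5 + 778·0.16) / 795.2 = 0.5999 mg/L.
Travel time t = 2e+04 m / 0.31 m/s = 6.452e+04 s = 0.7467 d.
C = 0.5999·exp(−0.34·0.7467) = 0.5999·0.7758 = 0.4654 mg/L.

0.465 mg/L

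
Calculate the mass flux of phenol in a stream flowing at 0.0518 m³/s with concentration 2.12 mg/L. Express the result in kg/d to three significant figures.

Mass flux = Q·C = 0.0518 m³/s × 2.12 g/m³ = 0.1098 g/s.
= 0.1098 g/s × 86.4 = 9.488 kg/d.

9.49 kg/d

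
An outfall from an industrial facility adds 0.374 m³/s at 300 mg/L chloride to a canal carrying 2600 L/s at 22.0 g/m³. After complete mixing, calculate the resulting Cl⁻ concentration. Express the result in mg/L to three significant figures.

57.0 mg/L

2600 L/s = 2.6 m³/s.
Flow-weighted mixing gives C = (0.374·300 + 2.6·22) / (0.374 + 2.6) = 169.4/2.974 = 56.96 mg/L.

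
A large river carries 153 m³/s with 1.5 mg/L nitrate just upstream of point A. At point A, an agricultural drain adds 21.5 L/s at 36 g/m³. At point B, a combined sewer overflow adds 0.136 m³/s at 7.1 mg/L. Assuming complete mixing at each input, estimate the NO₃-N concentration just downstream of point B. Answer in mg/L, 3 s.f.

21.5 L/s = 0.0215 m³/s.
After input A: C = (153·1.5 + 0.0215·36) / 153 = 1.505 mg/L.
After input B: C = (153·1.505 + 0.136·7.1) / 153.2 = 1.51 mg/L.

1.51 mg/L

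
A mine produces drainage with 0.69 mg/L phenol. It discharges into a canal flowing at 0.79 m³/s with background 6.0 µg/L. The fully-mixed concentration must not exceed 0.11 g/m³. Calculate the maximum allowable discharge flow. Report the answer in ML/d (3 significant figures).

12.2 ML/d

6.0 µg/L = 0.006 mg/L.
Mass balance at complete mixing: C_std·(Q_w + Q_r) = Q_w·C_e + Q_r·C_b.
Rearranging, Q_w = Q_r·(C_std − C_b)/(C_e − C_std) = 0.79·(0.11 − 0.006) / (0.69 − 0.11) = 0.1417 m³/s.
= 12.24 ML/d.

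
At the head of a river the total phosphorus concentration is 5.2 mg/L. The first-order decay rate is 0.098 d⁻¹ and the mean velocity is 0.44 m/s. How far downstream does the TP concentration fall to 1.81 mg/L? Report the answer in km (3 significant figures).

From C = C₀·e^(−kt), t = ln(C₀/C)/k = ln(5.2/1.81)/0.098 = 1.055/0.098 = 10.77 d.
Distance = v·t = 0.44 m/s × 9.304e+05 s = 4.094e+05 m = 409.4 km.

409 km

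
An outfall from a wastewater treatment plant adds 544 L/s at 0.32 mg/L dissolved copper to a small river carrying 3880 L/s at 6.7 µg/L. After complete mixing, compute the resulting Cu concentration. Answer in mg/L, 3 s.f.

0.0452 mg/L

544 L/s = 0.544 m³/s.
3880 L/s = 3.88 m³/s.
6.7 µg/L = 0.0067 mg/L.
By mass balance at complete mixing, C = (0.544·0.32 + 3.88·0.0067) / (0.544 + 3.88) = 0.2001/4.424 = 0.04523 mg/L.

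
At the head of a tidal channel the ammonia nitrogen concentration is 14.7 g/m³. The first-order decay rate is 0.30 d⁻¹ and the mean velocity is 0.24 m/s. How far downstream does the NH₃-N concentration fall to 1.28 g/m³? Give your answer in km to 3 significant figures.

169 km

From C = C₀·e^(−kt), t = ln(C₀/C)/k = ln(14.7/1.28)/0.30 = 2.441/0.30 = 8.137 d.
Distance = v·t = 0.24 m/s × 7.03e+05 s = 1.687e+05 m = 168.7 km.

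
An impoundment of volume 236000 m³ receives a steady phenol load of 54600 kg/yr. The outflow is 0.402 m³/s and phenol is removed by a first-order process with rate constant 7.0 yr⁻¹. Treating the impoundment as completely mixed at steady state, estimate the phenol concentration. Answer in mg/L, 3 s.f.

Outflow Q = 0.402 m³/s × 3.156e+07 s/yr = 1.269e+07 m³/yr.
Steady-state CSTR mass balance: W = Q·C + k·V·C, so C = W/(Q + kV).
Q + kV = 1.269e+07 + 7.0·236000 = 1.434e+07 m³/yr.
C = 54600/1.434e+07 = 0.003808 kg/m³ = 3.808 mg/L.

3.81 mg/L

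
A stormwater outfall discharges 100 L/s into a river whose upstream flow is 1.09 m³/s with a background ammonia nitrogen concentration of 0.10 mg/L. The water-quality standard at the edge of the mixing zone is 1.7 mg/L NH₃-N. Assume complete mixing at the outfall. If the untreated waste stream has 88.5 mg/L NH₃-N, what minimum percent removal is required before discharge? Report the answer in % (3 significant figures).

78.4 %

100 L/s = 0.1 m³/s.
Mass balance: 1.7·1.19 = 0.1·Cₑ + 1.09·0.1.
Cₑ = (2.023 − 0.109) / 0.1 = 19.14 mg/L.
Required removal = 1 − 19.14/88.5 = 78.37 %.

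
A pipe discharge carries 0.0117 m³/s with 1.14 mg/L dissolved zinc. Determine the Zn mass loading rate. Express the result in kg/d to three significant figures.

1.15 kg/d

Mass flux = Q·C = 0.0117 m³/s × 1.14 g/m³ = 0.01334 g/s.
= 0.01334 g/s × 86.4 = 1.152 kg/d.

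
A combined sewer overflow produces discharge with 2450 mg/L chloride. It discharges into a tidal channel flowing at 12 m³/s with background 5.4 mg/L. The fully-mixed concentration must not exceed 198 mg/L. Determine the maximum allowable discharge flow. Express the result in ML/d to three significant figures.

88.7 ML/d

Mass balance at complete mixing: C_std·(Q_w + Q_r) = Q_w·C_e + Q_r·C_b.
Rearranging, Q_w = Q_r·(C_std − C_b)/(C_e − C_std) = 12·(198 − 5.4) / (2450 − 198) = 1.026 m³/s.
= 88.67 ML/d.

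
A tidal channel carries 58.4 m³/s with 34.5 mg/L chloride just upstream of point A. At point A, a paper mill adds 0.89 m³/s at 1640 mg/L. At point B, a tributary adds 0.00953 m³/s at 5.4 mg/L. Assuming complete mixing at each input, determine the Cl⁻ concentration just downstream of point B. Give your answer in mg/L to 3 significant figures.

58.6 mg/L

After input A: C = (58.4·34.5 + 0.89·1640) / 59.29 = 58.6 mg/L.
After input B: C = (59.29·58.6 + 0.00953·5.4) / 59.3 = 58.59 mg/L.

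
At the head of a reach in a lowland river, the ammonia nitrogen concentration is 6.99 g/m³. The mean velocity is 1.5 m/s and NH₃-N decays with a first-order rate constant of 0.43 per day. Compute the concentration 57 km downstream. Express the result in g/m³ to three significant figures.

5.79 g/m³

Travel time t = 57 km / 1.5 m/s = 5.7e+04/1.5 = 3.8e+04 s = 0.4398 d.
First-order decay: C = 6.99·exp(−0.43·0.4398) = 6.99·0.8277 = 5.786 g/m³.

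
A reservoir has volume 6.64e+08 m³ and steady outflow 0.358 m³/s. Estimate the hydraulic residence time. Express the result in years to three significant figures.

Q = 0.358 m³/s × 3.156e+07 s/yr = 1.13e+07 m³/yr.
Hydraulic residence time τ = V/Q = 6.64e+08/1.13e+07 = 58.77 yr.

58.8 yr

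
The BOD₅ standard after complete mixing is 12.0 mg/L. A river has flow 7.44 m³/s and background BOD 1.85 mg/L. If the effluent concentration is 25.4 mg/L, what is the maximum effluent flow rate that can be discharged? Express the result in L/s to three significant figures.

Mass balance at complete mixing: C_std·(Q_w + Q_r) = Q_w·C_e + Q_r·C_b.
Rearranging, Q_w = Q_r·(C_std − C_b)/(C_e − C_std) = 7.44·(12 − 1.85) / (25.4 − 12) = 5.636 m³/s.
= 5636 L/s.

5640 L/s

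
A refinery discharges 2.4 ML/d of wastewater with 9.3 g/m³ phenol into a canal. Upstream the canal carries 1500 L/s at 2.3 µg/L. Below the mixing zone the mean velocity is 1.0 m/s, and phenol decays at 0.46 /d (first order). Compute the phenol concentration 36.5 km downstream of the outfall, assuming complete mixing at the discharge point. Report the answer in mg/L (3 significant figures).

0.141 mg/L

2.4 ML/d = 0.02778 m³/s.
1500 L/s = 1.5 m³/s.
2.3 µg/L = 0.0023 mg/L.
After complete mixing, C₀ = (0.02778·9.3 + 1.5·0.0023) / 1.528 = 0.1713 mg/L.
Travel time t = 3.65e+04 m / 1.0 m/s = 3.65e+04 s = 0.4225 d.
C = 0.1713·exp(−0.46·0.4225) = 0.1713·0.8234 = 0.1411 mg/L.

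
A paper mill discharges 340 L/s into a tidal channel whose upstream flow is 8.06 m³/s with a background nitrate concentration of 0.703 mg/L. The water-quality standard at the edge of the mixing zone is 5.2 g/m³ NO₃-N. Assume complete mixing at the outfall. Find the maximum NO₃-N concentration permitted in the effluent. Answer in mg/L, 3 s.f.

112 mg/L

340 L/s = 0.34 m³/s.
Mass balance: 5.2·8.4 = 0.34·Cₑ + 8.06·0.703.
Cₑ = (43.68 − 5.666) / 0.34 = 111.8 mg/L.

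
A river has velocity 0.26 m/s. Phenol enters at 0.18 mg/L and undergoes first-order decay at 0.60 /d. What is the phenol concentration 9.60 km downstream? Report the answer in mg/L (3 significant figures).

Travel time t = 9.60 km / 0.26 m/s = 9600/0.26 = 3.692e+04 s = 0.4274 d.
First-order decay: C = 0.18·exp(−0.60·0.4274) = 0.18·0.7738 = 0.1393 mg/L.

0.139 mg/L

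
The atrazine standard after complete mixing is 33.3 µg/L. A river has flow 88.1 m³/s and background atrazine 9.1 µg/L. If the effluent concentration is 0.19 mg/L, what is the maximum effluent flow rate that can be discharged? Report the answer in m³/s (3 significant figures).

13.6 m³/s

9.1 µg/L = 0.0091 mg/L.
33.3 µg/L = 0.0333 mg/L.
Mass balance at complete mixing: C_std·(Q_w + Q_r) = Q_w·C_e + Q_r·C_b.
Rearranging, Q_w = Q_r·(C_std − C_b)/(C_e − C_std) = 88.1·(0.0333 − 0.0091) / (0.19 − 0.0333) = 13.61 m³/s.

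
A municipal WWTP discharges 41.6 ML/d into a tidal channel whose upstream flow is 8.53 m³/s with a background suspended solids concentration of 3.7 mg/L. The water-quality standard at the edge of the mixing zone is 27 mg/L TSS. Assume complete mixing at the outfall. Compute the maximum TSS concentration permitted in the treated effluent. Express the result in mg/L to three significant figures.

440 mg/L

41.6 ML/d = 0.4815 m³/s.
Mass balance: 27·9.011 = 0.4815·Cₑ + 8.53·3.7.
Cₑ = (243.3 − 31.56) / 0.4815 = 439.8 mg/L.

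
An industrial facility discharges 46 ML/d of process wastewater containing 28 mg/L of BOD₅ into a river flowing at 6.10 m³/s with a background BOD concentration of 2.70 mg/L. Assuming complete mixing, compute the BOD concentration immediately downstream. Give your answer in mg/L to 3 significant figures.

4.73 mg/L

46 ML/d = 0.5324 m³/s.
Conservation of mass across the mixing zone: C = (0.5324·28 + 6.1·2.7) / (0.5324 + 6.1) = 31.38/6.632 = 4.731 mg/L.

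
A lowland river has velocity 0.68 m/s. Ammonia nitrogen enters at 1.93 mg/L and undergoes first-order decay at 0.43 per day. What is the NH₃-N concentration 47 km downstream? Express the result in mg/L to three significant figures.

1.37 mg/L

Travel time t = 47 km / 0.68 m/s = 4.7e+04/0.68 = 6.912e+04 s = 0.8 d.
First-order decay: C = 1.93·exp(−0.43·0.8) = 1.93·0.7089 = 1.368 mg/L.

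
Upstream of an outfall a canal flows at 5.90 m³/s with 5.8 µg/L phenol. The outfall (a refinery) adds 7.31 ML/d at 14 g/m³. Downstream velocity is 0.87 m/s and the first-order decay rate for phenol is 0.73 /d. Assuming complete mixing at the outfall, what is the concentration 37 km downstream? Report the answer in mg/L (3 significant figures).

0.142 mg/L

7.31 ML/d = 0.08461 m³/s.
5.8 µg/L = 0.0058 mg/L.
After complete mixing, C₀ = (0.08461·14 + 5.9·0.0058) / 5.985 = 0.2036 mg/L.
Travel time t = 3.7e+04 m / 0.87 m/s = 4.253e+04 s = 0.4922 d.
C = 0.2036·exp(−0.73·0.4922) = 0.2036·0.6981 = 0.1422 mg/L.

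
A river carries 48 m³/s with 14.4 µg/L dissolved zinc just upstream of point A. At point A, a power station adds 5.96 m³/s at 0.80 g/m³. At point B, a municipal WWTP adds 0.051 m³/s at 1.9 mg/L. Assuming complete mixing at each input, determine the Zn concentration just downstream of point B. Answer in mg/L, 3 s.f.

14.4 µg/L = 0.0144 mg/L.
After input A: C = (48·0.0144 + 5.96·0.8) / 53.96 = 0.1012 mg/L.
After input B: C = (53.96·0.1012 + 0.051·1.9) / 54.01 = 0.1029 mg/L.

0.103 mg/L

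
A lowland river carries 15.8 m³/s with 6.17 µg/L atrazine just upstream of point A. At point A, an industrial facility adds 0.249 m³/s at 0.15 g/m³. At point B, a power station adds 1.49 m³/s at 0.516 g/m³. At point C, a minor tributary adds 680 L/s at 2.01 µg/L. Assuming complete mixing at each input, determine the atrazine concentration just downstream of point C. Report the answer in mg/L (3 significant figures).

6.17 µg/L = 0.00617 mg/L.
After input A: C = (15.8·0.00617 + 0.249·0.15) / 16.05 = 0.008402 mg/L.
After input B: C = (16.05·0.008402 + 1.49·0.516) / 17.54 = 0.05152 mg/L.
680 L/s = 0.68 m³/s.
2.01 µg/L = 0.00201 mg/L.
After input C: C = (17.54·0.05152 + 0.68·0.00201) / 18.22 = 0.04968 mg/L.

0.0497 mg/L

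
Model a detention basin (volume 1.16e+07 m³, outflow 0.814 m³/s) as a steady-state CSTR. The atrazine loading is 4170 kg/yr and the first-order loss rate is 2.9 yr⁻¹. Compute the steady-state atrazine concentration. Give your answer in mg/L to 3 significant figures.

0.0703 mg/L

Outflow Q = 0.814 m³/s × 3.156e+07 s/yr = 2.569e+07 m³/yr.
Steady-state CSTR mass balance: W = Q·C + k·V·C, so C = W/(Q + kV).
Q + kV = 2.569e+07 + 2.9·1.16e+07 = 5.933e+07 m³/yr.
C = 4170/5.933e+07 = 7.029e-05 kg/m³ = 0.07029 mg/L.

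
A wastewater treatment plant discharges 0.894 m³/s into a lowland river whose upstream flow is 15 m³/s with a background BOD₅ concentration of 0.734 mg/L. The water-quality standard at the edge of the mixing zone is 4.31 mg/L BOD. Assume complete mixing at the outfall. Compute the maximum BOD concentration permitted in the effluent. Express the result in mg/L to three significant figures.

64.3 mg/L

Mass balance: 4.31·15.89 = 0.894·Cₑ + 15·0.734.
Cₑ = (68.5 − 11.01) / 0.894 = 64.31 mg/L.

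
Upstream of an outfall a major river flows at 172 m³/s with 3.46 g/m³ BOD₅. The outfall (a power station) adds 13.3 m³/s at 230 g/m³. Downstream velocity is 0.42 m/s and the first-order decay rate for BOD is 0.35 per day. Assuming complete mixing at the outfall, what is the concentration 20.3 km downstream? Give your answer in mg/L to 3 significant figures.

After complete mixing, C₀ = (13.3·230 + 172·3.46) / 185.3 = 19.72 mg/L.
Travel time t = 2.03e+04 m / 0.42 m/s = 4.833e+04 s = 0.5594 d.
C = 19.72·exp(−0.35·0.5594) = 19.72·0.8222 = 16.21 mg/L.

16.2 mg/L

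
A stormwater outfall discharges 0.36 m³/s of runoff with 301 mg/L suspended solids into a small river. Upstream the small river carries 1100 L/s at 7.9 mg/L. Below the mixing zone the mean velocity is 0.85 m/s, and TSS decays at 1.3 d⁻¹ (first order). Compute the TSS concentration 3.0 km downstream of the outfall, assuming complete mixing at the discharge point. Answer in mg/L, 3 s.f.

1100 L/s = 1.1 m³/s.
After complete mixing, C₀ = (0.36·301 + 1.1·7.9) / 1.46 = 80.17 mg/L.
Travel time t = 3000 m / 0.85 m/s = 3529 s = 0.04085 d.
C = 80.17·exp(−1.3·0.04085) = 80.17·0.9483 = 76.02 mg/L.

76.0 mg/L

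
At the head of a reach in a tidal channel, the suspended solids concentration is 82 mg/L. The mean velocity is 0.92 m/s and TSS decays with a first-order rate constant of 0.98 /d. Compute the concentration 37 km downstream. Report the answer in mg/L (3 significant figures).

52.0 mg/L

Travel time t = 37 km / 0.92 m/s = 3.7e+04/0.92 = 4.022e+04 s = 0.4655 d.
First-order decay: C = 82·exp(−0.98·0.4655) = 82·0.6337 = 51.96 mg/L.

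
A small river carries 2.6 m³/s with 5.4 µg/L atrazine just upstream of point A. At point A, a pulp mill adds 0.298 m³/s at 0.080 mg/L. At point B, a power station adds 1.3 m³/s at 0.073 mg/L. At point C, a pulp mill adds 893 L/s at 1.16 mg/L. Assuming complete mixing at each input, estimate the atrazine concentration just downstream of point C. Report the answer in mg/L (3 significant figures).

0.230 mg/L

5.4 µg/L = 0.0054 mg/L.
After input A: C = (2.6·0.0054 + 0.298·0.08) / 2.898 = 0.01307 mg/L.
After input B: C = (2.898·0.01307 + 1.3·0.073) / 4.198 = 0.03163 mg/L.
893 L/s = 0.893 m³/s.
After input C: C = (4.198·0.03163 + 0.893·1.16) / 5.091 = 0.2296 mg/L.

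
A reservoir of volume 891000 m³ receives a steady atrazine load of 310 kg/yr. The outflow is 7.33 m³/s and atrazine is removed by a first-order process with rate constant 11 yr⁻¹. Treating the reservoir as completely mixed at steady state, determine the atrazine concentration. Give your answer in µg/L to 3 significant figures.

Outflow Q = 7.33 m³/s × 3.156e+07 s/yr = 2.313e+08 m³/yr.
Steady-state CSTR mass balance: W = Q·C + k·V·C, so C = W/(Q + kV).
Q + kV = 2.313e+08 + 11·891000 = 2.411e+08 m³/yr.
C = 310/2.411e+08 = 1.286e-06 kg/m³ = 0.001286 mg/L = 1.286 µg/L.

1.29 µg/L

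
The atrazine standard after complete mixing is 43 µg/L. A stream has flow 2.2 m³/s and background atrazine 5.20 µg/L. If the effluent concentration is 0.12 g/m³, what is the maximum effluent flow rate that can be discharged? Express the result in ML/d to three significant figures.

5.20 µg/L = 0.0052 mg/L.
43 µg/L = 0.043 mg/L.
Mass balance at complete mixing: C_std·(Q_w + Q_r) = Q_w·C_e + Q_r·C_b.
Rearranging, Q_w = Q_r·(C_std − C_b)/(C_e − C_std) = 2.2·(0.043 − 0.0052) / (0.12 − 0.043) = 1.08 m³/s.
= 93.31 ML/d.

93.3 ML/d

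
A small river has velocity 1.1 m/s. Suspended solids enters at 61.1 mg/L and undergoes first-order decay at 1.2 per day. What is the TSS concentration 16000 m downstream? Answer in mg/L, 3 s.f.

Travel time t = 16000 m / 1.1 m/s = 1.6e+04/1.1 = 1.455e+04 s = 0.1684 d.
First-order decay: C = 61.1·exp(−1.2·0.1684) = 61.1·0.8171 = 49.92 mg/L.

49.9 mg/L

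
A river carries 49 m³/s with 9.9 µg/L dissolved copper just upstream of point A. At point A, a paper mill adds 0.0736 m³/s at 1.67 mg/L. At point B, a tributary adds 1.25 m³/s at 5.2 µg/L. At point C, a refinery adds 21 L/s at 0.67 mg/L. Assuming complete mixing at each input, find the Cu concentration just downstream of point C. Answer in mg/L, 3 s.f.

9.9 µg/L = 0.0099 mg/L.
After input A: C = (49·0.0099 + 0.0736·1.67) / 49.07 = 0.01239 mg/L.
5.2 µg/L = 0.0052 mg/L.
After input B: C = (49.07·0.01239 + 1.25·0.0052) / 50.32 = 0.01221 mg/L.
21 L/s = 0.021 m³/s.
After input C: C = (50.32·0.01221 + 0.021·0.67) / 50.34 = 0.01249 mg/L.

0.0125 mg/L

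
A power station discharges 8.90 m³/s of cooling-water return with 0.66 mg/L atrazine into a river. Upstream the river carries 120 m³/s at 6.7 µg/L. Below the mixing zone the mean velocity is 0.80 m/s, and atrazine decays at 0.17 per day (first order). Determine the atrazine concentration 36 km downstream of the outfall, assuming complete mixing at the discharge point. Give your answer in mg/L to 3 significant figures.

6.7 µg/L = 0.0067 mg/L.
After complete mixing, C₀ = (8.9·0.66 + 120·0.0067) / 128.9 = 0.05181 mg/L.
Travel time t = 3.6e+04 m / 0.80 m/s = 4.5e+04 s = 0.5208 d.
C = 0.05181·exp(−0.17·0.5208) = 0.05181·0.9153 = 0.04742 mg/L.

0.0474 mg/L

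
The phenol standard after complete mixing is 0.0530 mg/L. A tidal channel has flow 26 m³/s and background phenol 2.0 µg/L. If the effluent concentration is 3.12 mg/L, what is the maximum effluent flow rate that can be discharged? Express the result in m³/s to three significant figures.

0.432 m³/s

2.0 µg/L = 0.002 mg/L.
Mass balance at complete mixing: C_std·(Q_w + Q_r) = Q_w·C_e + Q_r·C_b.
Rearranging, Q_w = Q_r·(C_std − C_b)/(C_e − C_std) = 26·(0.053 − 0.002) / (3.12 − 0.053) = 0.4323 m³/s.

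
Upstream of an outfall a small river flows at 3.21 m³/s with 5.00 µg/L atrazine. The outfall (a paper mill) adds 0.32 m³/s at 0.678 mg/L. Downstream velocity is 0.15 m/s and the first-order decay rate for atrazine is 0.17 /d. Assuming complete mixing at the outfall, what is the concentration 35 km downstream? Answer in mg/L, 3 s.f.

0.0417 mg/L

5.00 µg/L = 0.005 mg/L.
After complete mixing, C₀ = (0.32·0.678 + 3.21·0.005) / 3.53 = 0.06601 mg/L.
Travel time t = 3.5e+04 m / 0.15 m/s = 2.333e+05 s = 2.701 d.
C = 0.06601·exp(−0.17·2.701) = 0.06601·0.6318 = 0.04171 mg/L.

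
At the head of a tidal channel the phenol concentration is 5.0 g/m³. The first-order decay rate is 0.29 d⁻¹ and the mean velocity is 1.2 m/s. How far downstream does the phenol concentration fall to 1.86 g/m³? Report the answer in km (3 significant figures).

354 km

From C = C₀·e^(−kt), t = ln(C₀/C)/k = ln(5.0/1.86)/0.29 = 0.9889/0.29 = 3.41 d.
Distance = v·t = 1.2 m/s × 2.946e+05 s = 3.535e+05 m = 353.5 km.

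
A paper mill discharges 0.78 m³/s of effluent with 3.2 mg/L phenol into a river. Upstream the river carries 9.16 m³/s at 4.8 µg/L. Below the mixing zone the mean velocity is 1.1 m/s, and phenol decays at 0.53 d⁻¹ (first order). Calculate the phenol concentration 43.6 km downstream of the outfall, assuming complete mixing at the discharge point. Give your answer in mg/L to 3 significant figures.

4.8 µg/L = 0.0048 mg/L.
After complete mixing, C₀ = (0.78·3.2 + 9.16·0.0048) / 9.94 = 0.2555 mg/L.
Travel time t = 4.36e+04 m / 1.1 m/s = 3.964e+04 s = 0.4588 d.
C = 0.2555·exp(−0.53·0.4588) = 0.2555·0.7842 = 0.2004 mg/L.

0.200 mg/L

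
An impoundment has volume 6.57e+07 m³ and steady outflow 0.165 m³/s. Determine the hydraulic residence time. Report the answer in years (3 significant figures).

12.6 yr

Q = 0.165 m³/s × 3.156e+07 s/yr = 5.207e+06 m³/yr.
Hydraulic residence time τ = V/Q = 6.57e+07/5.207e+06 = 12.62 yr.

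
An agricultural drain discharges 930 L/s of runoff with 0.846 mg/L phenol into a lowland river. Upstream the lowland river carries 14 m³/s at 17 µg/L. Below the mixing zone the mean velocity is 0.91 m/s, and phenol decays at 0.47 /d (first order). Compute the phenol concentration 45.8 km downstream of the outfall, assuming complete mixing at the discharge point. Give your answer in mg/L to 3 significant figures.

930 L/s = 0.93 m³/s.
17 µg/L = 0.017 mg/L.
After complete mixing, C₀ = (0.93·0.846 + 14·0.017) / 14.93 = 0.06864 mg/L.
Travel time t = 4.58e+04 m / 0.91 m/s = 5.033e+04 s = 0.5825 d.
C = 0.06864·exp(−0.47·0.5825) = 0.06864·0.7605 = 0.0522 mg/L.

0.0522 mg/L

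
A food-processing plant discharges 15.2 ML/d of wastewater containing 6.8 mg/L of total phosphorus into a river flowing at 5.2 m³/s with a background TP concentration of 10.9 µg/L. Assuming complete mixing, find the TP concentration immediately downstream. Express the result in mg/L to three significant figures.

15.2 ML/d = 0.1759 m³/s.
10.9 µg/L = 0.0109 mg/L.
By mass balance at complete mixing, C = (0.1759·6.8 + 5.2·0.0109) / (0.1759 + 5.2) = 1.253/5.376 = 0.2331 mg/L.

0.233 mg/L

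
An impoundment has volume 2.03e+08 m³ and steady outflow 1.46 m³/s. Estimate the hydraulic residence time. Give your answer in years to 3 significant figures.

4.41 yr

Q = 1.46 m³/s × 3.156e+07 s/yr = 4.607e+07 m³/yr.
Hydraulic residence time τ = V/Q = 2.03e+08/4.607e+07 = 4.406 yr.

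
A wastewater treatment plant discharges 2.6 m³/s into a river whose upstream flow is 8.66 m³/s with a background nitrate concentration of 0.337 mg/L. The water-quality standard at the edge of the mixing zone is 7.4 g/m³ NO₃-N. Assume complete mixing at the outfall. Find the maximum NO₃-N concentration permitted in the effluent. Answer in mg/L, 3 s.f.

Mass balance: 7.4·11.26 = 2.6·Cₑ + 8.66·0.337.
Cₑ = (83.32 − 2.918) / 2.6 = 30.93 mg/L.

30.9 mg/L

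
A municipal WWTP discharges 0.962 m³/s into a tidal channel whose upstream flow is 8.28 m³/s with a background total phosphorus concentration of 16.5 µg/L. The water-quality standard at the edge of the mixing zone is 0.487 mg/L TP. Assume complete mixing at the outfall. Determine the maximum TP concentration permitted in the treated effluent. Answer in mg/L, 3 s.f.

16.5 µg/L = 0.0165 mg/L.
Mass balance: 0.487·9.242 = 0.962·Cₑ + 8.28·0.0165.
Cₑ = (4.501 − 0.1366) / 0.962 = 4.537 mg/L.

4.54 mg/L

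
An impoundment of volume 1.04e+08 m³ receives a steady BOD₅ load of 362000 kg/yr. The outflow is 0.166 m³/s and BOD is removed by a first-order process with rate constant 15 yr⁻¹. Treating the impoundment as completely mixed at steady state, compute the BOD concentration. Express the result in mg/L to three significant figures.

0.231 mg/L

Outflow Q = 0.166 m³/s × 3.156e+07 s/yr = 5.239e+06 m³/yr.
Steady-state CSTR mass balance: W = Q·C + k·V·C, so C = W/(Q + kV).
Q + kV = 5.239e+06 + 15·1.04e+08 = 1.565e+09 m³/yr.
C = 362000/1.565e+09 = 0.0002313 kg/m³ = 0.2313 mg/L.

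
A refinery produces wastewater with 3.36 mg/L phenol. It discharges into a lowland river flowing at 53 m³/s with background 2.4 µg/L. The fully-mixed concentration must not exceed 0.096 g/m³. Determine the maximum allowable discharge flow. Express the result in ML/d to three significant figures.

131 ML/d

2.4 µg/L = 0.0024 mg/L.
Mass balance at complete mixing: C_std·(Q_w + Q_r) = Q_w·C_e + Q_r·C_b.
Rearranging, Q_w = Q_r·(C_std − C_b)/(C_e − C_std) = 53·(0.096 − 0.0024) / (3.36 − 0.096) = 1.52 m³/s.
= 131.3 ML/d.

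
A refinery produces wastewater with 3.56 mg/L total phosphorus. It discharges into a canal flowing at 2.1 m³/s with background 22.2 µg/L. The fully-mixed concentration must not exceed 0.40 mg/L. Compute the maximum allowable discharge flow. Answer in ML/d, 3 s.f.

21.7 ML/d

22.2 µg/L = 0.0222 mg/L.
Mass balance at complete mixing: C_std·(Q_w + Q_r) = Q_w·C_e + Q_r·C_b.
Rearranging, Q_w = Q_r·(C_std − C_b)/(C_e − C_std) = 2.1·(0.4 − 0.0222) / (3.56 − 0.4) = 0.2511 m³/s.
= 21.69 ML/d.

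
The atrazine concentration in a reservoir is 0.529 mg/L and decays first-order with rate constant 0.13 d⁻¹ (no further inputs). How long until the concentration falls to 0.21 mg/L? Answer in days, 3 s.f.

7.11 d

t = ln(C₀/C)/k = ln(0.529/0.21)/0.13 = 0.9239/0.13 = 7.107 d.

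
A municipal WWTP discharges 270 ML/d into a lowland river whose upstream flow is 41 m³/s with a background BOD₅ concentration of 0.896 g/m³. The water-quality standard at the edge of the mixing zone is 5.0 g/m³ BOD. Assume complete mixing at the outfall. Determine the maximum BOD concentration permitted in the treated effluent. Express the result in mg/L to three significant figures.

270 ML/d = 3.125 m³/s.
Mass balance: 5·44.12 = 3.125·Cₑ + 41·0.896.
Cₑ = (220.6 − 36.74) / 3.125 = 58.84 mg/L.

58.8 mg/L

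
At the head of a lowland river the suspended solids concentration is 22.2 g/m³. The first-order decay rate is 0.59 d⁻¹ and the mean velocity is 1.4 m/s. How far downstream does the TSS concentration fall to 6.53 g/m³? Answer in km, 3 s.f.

From C = C₀·e^(−kt), t = ln(C₀/C)/k = ln(22.2/6.53)/0.59 = 1.224/0.59 = 2.074 d.
Distance = v·t = 1.4 m/s × 1.792e+05 s = 2.509e+05 m = 250.9 km.

251 km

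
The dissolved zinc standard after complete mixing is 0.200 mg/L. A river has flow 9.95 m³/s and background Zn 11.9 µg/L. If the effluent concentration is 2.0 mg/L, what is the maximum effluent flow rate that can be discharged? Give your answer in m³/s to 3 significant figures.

1.04 m³/s

11.9 µg/L = 0.0119 mg/L.
Mass balance at complete mixing: C_std·(Q_w + Q_r) = Q_w·C_e + Q_r·C_b.
Rearranging, Q_w = Q_r·(C_std − C_b)/(C_e − C_std) = 9.95·(0.2 − 0.0119) / (2 − 0.2) = 1.04 m³/s.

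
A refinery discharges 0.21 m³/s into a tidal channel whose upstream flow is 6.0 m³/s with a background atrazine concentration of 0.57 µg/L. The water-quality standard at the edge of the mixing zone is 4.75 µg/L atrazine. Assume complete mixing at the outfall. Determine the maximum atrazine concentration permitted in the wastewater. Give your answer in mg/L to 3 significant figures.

0.124 mg/L

0.57 µg/L = 0.00057 mg/L.
4.75 µg/L = 0.00475 mg/L.
Mass balance: 0.00475·6.21 = 0.21·Cₑ + 6·0.00057.
Cₑ = (0.0295 − 0.00342) / 0.21 = 0.1242 mg/L.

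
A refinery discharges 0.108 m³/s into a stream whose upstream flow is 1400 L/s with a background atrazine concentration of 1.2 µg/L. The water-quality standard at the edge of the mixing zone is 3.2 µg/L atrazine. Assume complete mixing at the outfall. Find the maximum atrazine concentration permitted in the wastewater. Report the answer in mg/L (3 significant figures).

1400 L/s = 1.4 m³/s.
1.2 µg/L = 0.0012 mg/L.
3.2 µg/L = 0.0032 mg/L.
Mass balance: 0.0032·1.508 = 0.108·Cₑ + 1.4·0.0012.
Cₑ = (0.004826 − 0.00168) / 0.108 = 0.02913 mg/L.

0.0291 mg/L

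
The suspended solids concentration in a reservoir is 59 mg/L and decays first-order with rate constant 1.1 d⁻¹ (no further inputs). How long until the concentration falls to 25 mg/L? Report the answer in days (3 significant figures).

t = ln(C₀/C)/k = ln(59/25)/1.1 = 0.8587/1.1 = 0.7806 d.

0.781 d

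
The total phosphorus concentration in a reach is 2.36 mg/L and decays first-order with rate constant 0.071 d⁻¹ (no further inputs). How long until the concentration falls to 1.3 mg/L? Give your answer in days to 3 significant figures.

t = ln(C₀/C)/k = ln(2.36/1.3)/0.071 = 0.5963/0.071 = 8.399 d.

8.40 d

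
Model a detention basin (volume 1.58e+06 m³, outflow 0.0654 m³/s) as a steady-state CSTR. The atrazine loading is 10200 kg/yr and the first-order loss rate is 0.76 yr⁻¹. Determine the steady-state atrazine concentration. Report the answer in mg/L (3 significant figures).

Outflow Q = 0.0654 m³/s × 3.156e+07 s/yr = 2.064e+06 m³/yr.
Steady-state CSTR mass balance: W = Q·C + k·V·C, so C = W/(Q + kV).
Q + kV = 2.064e+06 + 0.76·1.58e+06 = 3.265e+06 m³/yr.
C = 10200/3.265e+06 = 0.003124 kg/m³ = 3.124 mg/L.

3.12 mg/L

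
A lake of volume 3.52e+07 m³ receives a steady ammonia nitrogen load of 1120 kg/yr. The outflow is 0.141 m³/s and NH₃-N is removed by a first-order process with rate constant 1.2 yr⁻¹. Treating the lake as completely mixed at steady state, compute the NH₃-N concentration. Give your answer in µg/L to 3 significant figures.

Outflow Q = 0.141 m³/s × 3.156e+07 s/yr = 4.45e+06 m³/yr.
Steady-state CSTR mass balance: W = Q·C + k·V·C, so C = W/(Q + kV).
Q + kV = 4.45e+06 + 1.2·3.52e+07 = 4.669e+07 m³/yr.
C = 1120/4.669e+07 = 2.399e-05 kg/m³ = 0.02399 mg/L = 23.99 µg/L.

24.0 µg/L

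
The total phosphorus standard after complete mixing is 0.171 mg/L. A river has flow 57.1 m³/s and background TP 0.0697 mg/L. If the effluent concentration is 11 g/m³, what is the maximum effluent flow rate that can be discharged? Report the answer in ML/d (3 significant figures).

46.1 ML/d

Mass balance at complete mixing: C_std·(Q_w + Q_r) = Q_w·C_e + Q_r·C_b.
Rearranging, Q_w = Q_r·(C_std − C_b)/(C_e − C_std) = 57.1·(0.171 − 0.0697) / (11 − 0.171) = 0.5341 m³/s.
= 46.15 ML/d.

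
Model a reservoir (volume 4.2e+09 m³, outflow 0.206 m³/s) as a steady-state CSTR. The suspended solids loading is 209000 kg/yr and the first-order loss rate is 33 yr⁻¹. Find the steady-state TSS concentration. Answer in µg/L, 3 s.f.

Outflow Q = 0.206 m³/s × 3.156e+07 s/yr = 6.501e+06 m³/yr.
Steady-state CSTR mass balance: W = Q·C + k·V·C, so C = W/(Q + kV).
Q + kV = 6.501e+06 + 33·4.2e+09 = 1.386e+11 m³/yr.
C = 209000/1.386e+11 = 1.508e-06 kg/m³ = 0.001508 mg/L = 1.508 µg/L.

1.51 µg/L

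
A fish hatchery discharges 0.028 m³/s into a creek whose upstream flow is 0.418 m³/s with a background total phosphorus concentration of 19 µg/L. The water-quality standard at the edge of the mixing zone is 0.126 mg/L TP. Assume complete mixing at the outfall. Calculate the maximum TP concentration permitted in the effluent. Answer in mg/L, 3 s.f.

1.72 mg/L

19 µg/L = 0.019 mg/L.
Mass balance: 0.126·0.446 = 0.028·Cₑ + 0.418·0.019.
Cₑ = (0.0562 − 0.007942) / 0.028 = 1.723 mg/L.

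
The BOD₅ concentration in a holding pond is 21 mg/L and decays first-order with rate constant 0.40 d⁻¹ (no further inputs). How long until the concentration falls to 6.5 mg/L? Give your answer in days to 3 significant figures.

t = ln(C₀/C)/k = ln(21/6.5)/0.40 = 1.173/0.40 = 2.932 d.

2.93 d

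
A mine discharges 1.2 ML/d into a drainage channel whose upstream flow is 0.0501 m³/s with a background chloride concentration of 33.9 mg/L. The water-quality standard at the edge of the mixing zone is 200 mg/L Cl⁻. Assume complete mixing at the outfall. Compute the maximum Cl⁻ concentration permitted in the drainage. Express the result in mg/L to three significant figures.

1.2 ML/d = 0.01389 m³/s.
Mass balance: 200·0.06399 = 0.01389·Cₑ + 0.0501·33.9.
Cₑ = (12.8 − 1.698) / 0.01389 = 799.2 mg/L.

799 mg/L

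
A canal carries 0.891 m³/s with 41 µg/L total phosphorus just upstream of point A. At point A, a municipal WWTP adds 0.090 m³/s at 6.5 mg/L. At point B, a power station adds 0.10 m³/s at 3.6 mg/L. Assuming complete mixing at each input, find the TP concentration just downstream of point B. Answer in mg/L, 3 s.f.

0.908 mg/L

41 µg/L = 0.041 mg/L.
After input A: C = (0.891·0.041 + 0.09·6.5) / 0.981 = 0.6336 mg/L.
After input B: C = (0.981·0.6336 + 0.1·3.6) / 1.081 = 0.908 mg/L.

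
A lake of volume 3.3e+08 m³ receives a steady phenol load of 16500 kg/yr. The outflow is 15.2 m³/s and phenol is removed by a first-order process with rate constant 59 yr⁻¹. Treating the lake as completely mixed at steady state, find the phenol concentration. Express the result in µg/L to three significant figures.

0.827 µg/L

Outflow Q = 15.2 m³/s × 3.156e+07 s/yr = 4.797e+08 m³/yr.
Steady-state CSTR mass balance: W = Q·C + k·V·C, so C = W/(Q + kV).
Q + kV = 4.797e+08 + 59·3.3e+08 = 1.995e+10 m³/yr.
C = 16500/1.995e+10 = 8.271e-07 kg/m³ = 0.0008271 mg/L = 0.8271 µg/L.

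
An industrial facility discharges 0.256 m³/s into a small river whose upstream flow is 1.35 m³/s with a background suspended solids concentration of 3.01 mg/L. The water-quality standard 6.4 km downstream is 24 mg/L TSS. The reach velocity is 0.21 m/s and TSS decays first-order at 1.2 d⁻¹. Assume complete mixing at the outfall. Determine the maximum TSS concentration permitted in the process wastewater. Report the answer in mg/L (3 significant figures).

Travel time to the compliance point: t = 6400/0.21 = 3.048e+04 s = 0.3527 d; decay factor exp(−1.2·0.3527) = 0.6549.
So the concentration just after mixing may be at most 24/0.6549 = 36.65 mg/L.
Mass balance: 36.65·1.606 = 0.256·Cₑ + 1.35·3.01.
Cₑ = (58.86 − 4.064) / 0.256 = 214 mg/L.

214 mg/L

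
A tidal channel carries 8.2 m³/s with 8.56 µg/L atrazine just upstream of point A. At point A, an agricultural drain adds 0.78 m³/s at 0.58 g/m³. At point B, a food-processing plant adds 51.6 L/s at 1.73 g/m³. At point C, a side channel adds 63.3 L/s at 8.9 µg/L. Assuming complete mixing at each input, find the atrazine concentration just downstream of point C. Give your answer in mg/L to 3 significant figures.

8.56 µg/L = 0.00856 mg/L.
After input A: C = (8.2·0.00856 + 0.78·0.58) / 8.98 = 0.0582 mg/L.
51.6 L/s = 0.0516 m³/s.
After input B: C = (8.98·0.0582 + 0.0516·1.73) / 9.032 = 0.06775 mg/L.
63.3 L/s = 0.0633 m³/s.
8.9 µg/L = 0.0089 mg/L.
After input C: C = (9.032·0.06775 + 0.0633·0.0089) / 9.095 = 0.06734 mg/L.

0.0673 mg/L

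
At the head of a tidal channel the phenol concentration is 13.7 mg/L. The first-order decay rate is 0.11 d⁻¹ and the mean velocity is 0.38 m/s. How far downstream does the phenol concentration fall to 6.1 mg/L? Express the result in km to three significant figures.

From C = C₀·e^(−kt), t = ln(C₀/C)/k = ln(13.7/6.1)/0.11 = 0.8091/0.11 = 7.356 d.
Distance = v·t = 0.38 m/s × 6.355e+05 s = 2.415e+05 m = 241.5 km.

241 km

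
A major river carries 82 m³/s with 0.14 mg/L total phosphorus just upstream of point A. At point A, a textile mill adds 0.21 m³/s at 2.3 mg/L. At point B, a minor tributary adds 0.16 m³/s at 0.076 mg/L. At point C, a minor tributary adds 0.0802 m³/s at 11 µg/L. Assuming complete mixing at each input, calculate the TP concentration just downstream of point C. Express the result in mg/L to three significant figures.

0.145 mg/L

After input A: C = (82·0.14 + 0.21·2.3) / 82.21 = 0.1455 mg/L.
After input B: C = (82.21·0.1455 + 0.16·0.076) / 82.37 = 0.1454 mg/L.
11 µg/L = 0.011 mg/L.
After input C: C = (82.37·0.1454 + 0.0802·0.011) / 82.45 = 0.1453 mg/L.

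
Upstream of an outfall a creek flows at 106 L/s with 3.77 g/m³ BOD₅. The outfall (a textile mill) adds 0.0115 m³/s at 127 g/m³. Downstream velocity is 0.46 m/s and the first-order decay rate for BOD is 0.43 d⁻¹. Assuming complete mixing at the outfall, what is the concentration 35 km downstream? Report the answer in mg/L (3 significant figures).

106 L/s = 0.106 m³/s.
After complete mixing, C₀ = (0.0115·127 + 0.106·3.77) / 0.1175 = 15.83 mg/L.
Travel time t = 3.5e+04 m / 0.46 m/s = 7.609e+04 s = 0.8806 d.
C = 15.83·exp(−0.43·0.8806) = 15.83·0.6848 = 10.84 mg/L.

10.8 mg/L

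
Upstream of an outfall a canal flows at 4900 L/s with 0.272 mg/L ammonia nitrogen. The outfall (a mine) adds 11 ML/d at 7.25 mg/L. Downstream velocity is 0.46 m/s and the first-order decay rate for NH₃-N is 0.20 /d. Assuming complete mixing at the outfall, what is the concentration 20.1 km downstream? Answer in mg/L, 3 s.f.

11 ML/d = 0.1273 m³/s.
4900 L/s = 4.9 m³/s.
After complete mixing, C₀ = (0.1273·7.25 + 4.9·0.272) / 5.027 = 0.4487 mg/L.
Travel time t = 2.01e+04 m / 0.46 m/s = 4.37e+04 s = 0.5057 d.
C = 0.4487·exp(−0.20·0.5057) = 0.4487·0.9038 = 0.4055 mg/L.

0.406 mg/L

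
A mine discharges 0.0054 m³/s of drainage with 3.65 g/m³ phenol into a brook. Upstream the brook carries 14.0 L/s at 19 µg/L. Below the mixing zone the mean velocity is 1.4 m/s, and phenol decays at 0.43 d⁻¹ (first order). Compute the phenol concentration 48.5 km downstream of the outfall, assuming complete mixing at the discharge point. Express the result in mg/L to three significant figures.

14.0 L/s = 0.014 m³/s.
19 µg/L = 0.019 mg/L.
After complete mixing, C₀ = (0.0054·3.65 + 0.014·0.019) / 0.0194 = 1.03 mg/L.
Travel time t = 4.85e+04 m / 1.4 m/s = 3.464e+04 s = 0.401 d.
C = 1.03·exp(−0.43·0.401) = 1.03·0.8416 = 0.8666 mg/L.

0.867 mg/L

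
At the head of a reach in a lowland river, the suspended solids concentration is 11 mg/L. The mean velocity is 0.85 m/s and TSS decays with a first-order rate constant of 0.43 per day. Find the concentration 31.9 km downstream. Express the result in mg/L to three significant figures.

Travel time t = 31.9 km / 0.85 m/s = 3.19e+04/0.85 = 3.753e+04 s = 0.4344 d.
First-order decay: C = 11·exp(−0.43·0.4344) = 11·0.8296 = 9.126 mg/L.

9.13 mg/L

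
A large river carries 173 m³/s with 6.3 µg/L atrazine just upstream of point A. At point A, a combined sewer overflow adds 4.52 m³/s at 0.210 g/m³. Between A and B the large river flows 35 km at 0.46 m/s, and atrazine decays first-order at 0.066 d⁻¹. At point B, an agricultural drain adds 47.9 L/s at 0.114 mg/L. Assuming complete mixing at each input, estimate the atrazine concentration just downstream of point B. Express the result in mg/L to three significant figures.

6.3 µg/L = 0.0063 mg/L.
After input A: C = (173·0.0063 + 4.52·0.21) / 177.5 = 0.01149 mg/L.
Over the 35 km reach to input B (t = 7.609e+04 s = 0.8806 d), decay gives C = 0.01149·exp(−0.066·0.8806) = 0.01084 mg/L.
47.9 L/s = 0.0479 m³/s.
After input B: C = (177.5·0.01084 + 0.0479·0.114) / 177.6 = 0.01087 mg/L.

0.0109 mg/L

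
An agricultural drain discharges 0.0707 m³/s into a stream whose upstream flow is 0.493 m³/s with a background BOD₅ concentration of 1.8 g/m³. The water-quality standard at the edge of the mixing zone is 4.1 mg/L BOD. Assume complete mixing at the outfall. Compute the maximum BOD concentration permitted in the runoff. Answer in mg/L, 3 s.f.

20.1 mg/L

Mass balance: 4.1·0.5637 = 0.0707·Cₑ + 0.493·1.8.
Cₑ = (2.311 − 0.8874) / 0.0707 = 20.14 mg/L.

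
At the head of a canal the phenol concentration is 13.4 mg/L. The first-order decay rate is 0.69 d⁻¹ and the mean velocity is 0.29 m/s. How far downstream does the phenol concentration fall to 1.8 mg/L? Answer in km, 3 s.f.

72.9 km

From C = C₀·e^(−kt), t = ln(C₀/C)/k = ln(13.4/1.8)/0.69 = 2.007/0.69 = 2.909 d.
Distance = v·t = 0.29 m/s × 2.514e+05 s = 7.29e+04 m = 72.9 km.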